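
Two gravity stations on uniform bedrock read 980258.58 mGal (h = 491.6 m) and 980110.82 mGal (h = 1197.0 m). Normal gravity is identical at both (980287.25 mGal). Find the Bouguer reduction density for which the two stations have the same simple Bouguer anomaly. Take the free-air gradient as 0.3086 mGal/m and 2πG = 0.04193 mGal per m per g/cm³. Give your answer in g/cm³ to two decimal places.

2.36

Δg_obs = 980110.82 − 980258.58 = -147.76 mGal over Δh = 1197.0 − 491.6 = 705.4 m
Equal Bouguer anomalies ⇒ Δg_obs + (0.3086 − 0.04193ρ)·Δh = 0
0.3086 − 0.04193ρ = −Δg_obs/Δh = 0.20947
ρ = (0.3086 − 0.20947) / 0.04193 = 2.36 g/cm³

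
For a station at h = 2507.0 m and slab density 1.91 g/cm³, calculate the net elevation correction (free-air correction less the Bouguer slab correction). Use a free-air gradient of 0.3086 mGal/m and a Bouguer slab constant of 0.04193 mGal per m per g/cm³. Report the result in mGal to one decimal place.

Combined gradient = 0.3086 − 0.04193 × 1.91 = 0.2285137 mGal/m
Combined elevation correction = 0.2285137 × 2507.0 = 572.9 mGal

572.9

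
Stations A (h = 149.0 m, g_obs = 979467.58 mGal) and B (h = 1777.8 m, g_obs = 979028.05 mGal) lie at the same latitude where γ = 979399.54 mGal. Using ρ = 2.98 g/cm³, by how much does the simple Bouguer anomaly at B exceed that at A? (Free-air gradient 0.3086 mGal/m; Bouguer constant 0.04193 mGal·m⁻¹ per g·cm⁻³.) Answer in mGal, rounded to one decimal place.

Δg_SB(A) = 979467.58 − 979399.54 + 0.3086×149.0 − 0.04193×2.98×149.0 = 95.40 mGal
Δg_SB(B) = 979028.05 − 979399.54 + 0.3086×1777.8 − 0.04193×2.98×1777.8 = -45.00 mGal
Difference = -45.00 − (95.40) = -140.40 mGal

-140.4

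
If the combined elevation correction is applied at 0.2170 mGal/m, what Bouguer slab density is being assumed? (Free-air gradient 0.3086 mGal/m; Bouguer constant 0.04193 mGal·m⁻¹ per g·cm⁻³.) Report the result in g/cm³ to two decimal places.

0.2170 = 0.3086 − 0.04193 × ρ
ρ = (0.3086 − 0.2170) / 0.04193 = 2.18 g/cm³

2.18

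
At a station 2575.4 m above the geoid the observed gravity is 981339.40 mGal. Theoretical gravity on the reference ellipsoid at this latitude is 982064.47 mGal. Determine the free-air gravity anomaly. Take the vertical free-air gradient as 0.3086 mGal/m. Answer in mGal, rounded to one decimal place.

Free-air correction = 0.3086 × 2575.4 = 794.77 mGal
Free-air anomaly = 981339.40 − 982064.47 + (794.77) = 69.70 mGal

69.7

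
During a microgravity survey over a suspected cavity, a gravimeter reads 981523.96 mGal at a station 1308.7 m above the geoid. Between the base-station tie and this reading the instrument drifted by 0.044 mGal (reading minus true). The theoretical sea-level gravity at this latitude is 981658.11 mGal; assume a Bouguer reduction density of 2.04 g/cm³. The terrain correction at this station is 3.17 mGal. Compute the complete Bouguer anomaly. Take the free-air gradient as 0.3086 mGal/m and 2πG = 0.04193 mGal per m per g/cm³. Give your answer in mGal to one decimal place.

160.9

Drift-corrected reading = 981523.96 − (0.044) = 981523.916 mGal
Free-air correction = 0.3086 × 1308.7 = 403.86 mGal
Free-air anomaly = 981523.916 − 981658.11 + (403.86) = 269.666 mGal
Bouguer slab correction = 0.04193 × 2.04 × 1308.7 = 111.94 mGal
Simple Bouguer anomaly = 269.666 − (111.94) = 157.726 mGal
Complete Bouguer anomaly = 157.726 + 3.17 = 160.896 mGal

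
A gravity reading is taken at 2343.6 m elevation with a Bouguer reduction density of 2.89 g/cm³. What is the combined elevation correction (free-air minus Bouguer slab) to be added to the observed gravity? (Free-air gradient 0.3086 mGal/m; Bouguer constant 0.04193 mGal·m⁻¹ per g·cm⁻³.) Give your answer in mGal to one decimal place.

439.2

Combined gradient = 0.3086 − 0.04193 × 2.89 = 0.1874223 mGal/m
Combined elevation correction = 0.1874223 × 2343.6 = 439.2 mGal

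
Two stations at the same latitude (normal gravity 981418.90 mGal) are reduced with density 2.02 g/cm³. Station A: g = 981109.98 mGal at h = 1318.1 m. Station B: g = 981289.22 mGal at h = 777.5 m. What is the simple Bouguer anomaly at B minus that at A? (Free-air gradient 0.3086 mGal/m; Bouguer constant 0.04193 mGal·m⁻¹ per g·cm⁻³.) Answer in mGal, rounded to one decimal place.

Δg_SB(A) = 981109.98 − 981418.90 + 0.3086×1318.1 − 0.04193×2.02×1318.1 = -13.80 mGal
Δg_SB(B) = 981289.22 − 981418.90 + 0.3086×777.5 − 0.04193×2.02×777.5 = 44.40 mGal
Difference = 44.40 − (-13.80) = 58.20 mGal

58.2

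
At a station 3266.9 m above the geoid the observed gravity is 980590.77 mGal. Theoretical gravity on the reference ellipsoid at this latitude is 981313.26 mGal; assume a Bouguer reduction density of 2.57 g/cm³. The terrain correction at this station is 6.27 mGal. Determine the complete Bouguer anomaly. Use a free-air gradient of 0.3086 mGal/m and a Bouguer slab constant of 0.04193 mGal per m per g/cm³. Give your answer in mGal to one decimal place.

-60.1

Free-air correction = 0.3086 × 3266.9 = 1008.17 mGal
Free-air anomaly = 980590.77 − 981313.26 + (1008.17) = 285.68 mGal
Bouguer slab correction = 0.04193 × 2.57 × 3266.9 = 352.04 mGal
Simple Bouguer anomaly = 285.68 − (352.04) = -66.36 mGal
Complete Bouguer anomaly = -66.36 + 6.27 = -60.09 mGal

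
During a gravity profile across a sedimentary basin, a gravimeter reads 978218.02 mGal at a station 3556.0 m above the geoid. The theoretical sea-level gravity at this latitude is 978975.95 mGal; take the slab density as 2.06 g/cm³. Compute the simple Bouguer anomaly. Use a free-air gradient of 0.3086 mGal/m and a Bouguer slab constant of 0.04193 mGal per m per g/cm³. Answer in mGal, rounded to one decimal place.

Free-air correction = 0.3086 × 3556.0 = 1097.38 mGal
Free-air anomaly = 978218.02 − 978975.95 + (1097.38) = 339.45 mGal
Bouguer slab correction = 0.04193 × 2.06 × 3556.0 = 307.15 mGal
Simple Bouguer anomaly = 339.45 − (307.15) = 32.30 mGal

32.3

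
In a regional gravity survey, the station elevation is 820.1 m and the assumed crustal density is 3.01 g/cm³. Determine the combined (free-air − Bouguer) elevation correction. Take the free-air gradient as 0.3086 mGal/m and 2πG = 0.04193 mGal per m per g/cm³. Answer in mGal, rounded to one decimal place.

149.6

Combined gradient = 0.3086 − 0.04193 × 3.01 = 0.1823907 mGal/m
Combined elevation correction = 0.1823907 × 820.1 = 149.6 mGal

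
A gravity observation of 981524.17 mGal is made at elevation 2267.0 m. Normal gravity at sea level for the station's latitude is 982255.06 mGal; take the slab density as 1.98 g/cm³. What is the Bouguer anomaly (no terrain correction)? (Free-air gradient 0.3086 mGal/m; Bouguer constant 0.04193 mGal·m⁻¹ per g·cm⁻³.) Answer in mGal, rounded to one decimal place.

-219.5

Free-air correction = 0.3086 × 2267.0 = 699.60 mGal
Free-air anomaly = 981524.17 − 982255.06 + (699.60) = -31.29 mGal
Bouguer slab correction = 0.04193 × 1.98 × 2267.0 = 188.21 mGal
Simple Bouguer anomaly = -31.29 − (188.21) = -219.50 mGal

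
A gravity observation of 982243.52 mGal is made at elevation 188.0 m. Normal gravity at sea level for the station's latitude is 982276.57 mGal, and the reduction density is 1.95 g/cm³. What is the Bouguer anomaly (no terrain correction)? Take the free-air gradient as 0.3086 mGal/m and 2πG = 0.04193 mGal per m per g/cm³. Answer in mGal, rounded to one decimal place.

Free-air correction = 0.3086 × 188.0 = 58.02 mGal
Free-air anomaly = 982243.52 − 982276.57 + (58.02) = 24.97 mGal
Bouguer slab correction = 0.04193 × 1.95 × 188.0 = 15.37 mGal
Simple Bouguer anomaly = 24.97 − (15.37) = 9.60 mGal

9.6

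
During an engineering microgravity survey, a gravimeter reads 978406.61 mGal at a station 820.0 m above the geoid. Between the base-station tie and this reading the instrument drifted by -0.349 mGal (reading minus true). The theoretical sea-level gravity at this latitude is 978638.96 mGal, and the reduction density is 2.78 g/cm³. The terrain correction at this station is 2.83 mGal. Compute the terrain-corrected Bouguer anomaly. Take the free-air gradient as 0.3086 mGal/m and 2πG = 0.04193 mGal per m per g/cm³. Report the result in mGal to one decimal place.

Drift-corrected reading = 978406.61 − (-0.349) = 978406.959 mGal
Free-air correction = 0.3086 × 820.0 = 253.05 mGal
Free-air anomaly = 978406.959 − 978638.96 + (253.05) = 21.049 mGal
Bouguer slab correction = 0.04193 × 2.78 × 820.0 = 95.58 mGal
Simple Bouguer anomaly = 21.049 − (95.58) = -74.531 mGal
Complete Bouguer anomaly = -74.531 + 2.83 = -71.701 mGal

-71.7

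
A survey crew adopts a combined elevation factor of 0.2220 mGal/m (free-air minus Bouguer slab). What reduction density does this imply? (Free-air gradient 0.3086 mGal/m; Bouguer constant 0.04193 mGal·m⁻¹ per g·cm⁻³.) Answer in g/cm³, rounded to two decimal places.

2.07

0.2220 = 0.3086 − 0.04193 × ρ
ρ = (0.3086 − 0.2220) / 0.04193 = 2.07 g/cm³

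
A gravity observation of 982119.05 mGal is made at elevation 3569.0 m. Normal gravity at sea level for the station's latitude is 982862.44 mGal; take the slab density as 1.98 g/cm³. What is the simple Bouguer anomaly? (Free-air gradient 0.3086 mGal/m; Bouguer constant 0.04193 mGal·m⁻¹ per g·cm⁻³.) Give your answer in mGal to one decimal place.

Free-air correction = 0.3086 × 3569.0 = 1101.39 mGal
Free-air anomaly = 982119.05 − 982862.44 + (1101.39) = 358.00 mGal
Bouguer slab correction = 0.04193 × 1.98 × 3569.0 = 296.30 mGal
Simple Bouguer anomaly = 358.00 − (296.30) = 61.70 mGal

61.7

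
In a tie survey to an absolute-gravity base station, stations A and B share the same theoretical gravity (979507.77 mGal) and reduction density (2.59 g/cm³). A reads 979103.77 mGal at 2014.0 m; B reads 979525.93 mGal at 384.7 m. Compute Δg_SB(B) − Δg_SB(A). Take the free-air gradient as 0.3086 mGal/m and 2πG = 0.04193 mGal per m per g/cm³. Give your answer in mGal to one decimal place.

Δg_SB(A) = 979103.77 − 979507.77 + 0.3086×2014.0 − 0.04193×2.59×2014.0 = -1.20 mGal
Δg_SB(B) = 979525.93 − 979507.77 + 0.3086×384.7 − 0.04193×2.59×384.7 = 95.10 mGal
Difference = 95.10 − (-1.20) = 96.30 mGal

96.3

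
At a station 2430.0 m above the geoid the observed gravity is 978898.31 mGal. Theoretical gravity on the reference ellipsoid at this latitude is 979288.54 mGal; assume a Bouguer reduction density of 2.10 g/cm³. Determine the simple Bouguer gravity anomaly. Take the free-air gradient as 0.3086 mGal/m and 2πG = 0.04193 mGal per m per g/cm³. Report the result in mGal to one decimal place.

Free-air correction = 0.3086 × 2430.0 = 749.90 mGal
Free-air anomaly = 978898.31 − 979288.54 + (749.90) = 359.67 mGal
Bouguer slab correction = 0.04193 × 2.10 × 2430.0 = 213.97 mGal
Simple Bouguer anomaly = 359.67 − (213.97) = 145.70 mGal

145.7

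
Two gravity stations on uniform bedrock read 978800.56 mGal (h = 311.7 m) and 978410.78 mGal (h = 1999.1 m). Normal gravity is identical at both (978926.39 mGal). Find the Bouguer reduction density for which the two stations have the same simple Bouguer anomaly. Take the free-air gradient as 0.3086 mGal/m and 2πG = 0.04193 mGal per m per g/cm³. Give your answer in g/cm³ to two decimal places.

Δg_obs = 978410.78 − 978800.56 = -389.78 mGal over Δh = 1999.1 − 311.7 = 1687.4 m
Equal Bouguer anomalies ⇒ Δg_obs + (0.3086 − 0.04193ρ)·Δh = 0
0.3086 − 0.04193ρ = −Δg_obs/Δh = 0.23099
ρ = (0.3086 − 0.23099) / 0.04193 = 1.85 g/cm³

1.85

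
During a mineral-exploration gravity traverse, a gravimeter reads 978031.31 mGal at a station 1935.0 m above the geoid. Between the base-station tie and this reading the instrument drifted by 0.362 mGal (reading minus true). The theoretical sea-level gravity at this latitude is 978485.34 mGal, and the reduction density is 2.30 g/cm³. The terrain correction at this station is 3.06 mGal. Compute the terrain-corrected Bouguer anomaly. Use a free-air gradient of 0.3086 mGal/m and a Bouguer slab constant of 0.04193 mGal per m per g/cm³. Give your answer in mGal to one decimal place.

-40.8

Drift-corrected reading = 978031.31 − (0.362) = 978030.948 mGal
Free-air correction = 0.3086 × 1935.0 = 597.14 mGal
Free-air anomaly = 978030.948 − 978485.34 + (597.14) = 142.748 mGal
Bouguer slab correction = 0.04193 × 2.30 × 1935.0 = 186.61 mGal
Simple Bouguer anomaly = 142.748 − (186.61) = -43.862 mGal
Complete Bouguer anomaly = -43.862 + 3.06 = -40.802 mGal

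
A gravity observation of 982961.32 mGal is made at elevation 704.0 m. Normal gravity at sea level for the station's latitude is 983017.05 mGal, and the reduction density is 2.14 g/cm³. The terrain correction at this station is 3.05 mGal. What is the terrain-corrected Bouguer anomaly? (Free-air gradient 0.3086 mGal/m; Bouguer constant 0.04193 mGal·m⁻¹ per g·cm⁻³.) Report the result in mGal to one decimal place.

101.4

Free-air correction = 0.3086 × 704.0 = 217.25 mGal
Free-air anomaly = 982961.32 − 983017.05 + (217.25) = 161.52 mGal
Bouguer slab correction = 0.04193 × 2.14 × 704.0 = 63.17 mGal
Simple Bouguer anomaly = 161.52 − (63.17) = 98.35 mGal
Complete Bouguer anomaly = 98.35 + 3.05 = 101.40 mGal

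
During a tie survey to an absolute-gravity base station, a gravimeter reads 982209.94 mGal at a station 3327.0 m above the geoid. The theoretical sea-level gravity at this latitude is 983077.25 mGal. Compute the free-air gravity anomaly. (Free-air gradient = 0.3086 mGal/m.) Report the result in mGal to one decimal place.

Free-air correction = 0.3086 × 3327.0 = 1026.71 mGal
Free-air anomaly = 982209.94 − 983077.25 + (1026.71) = 159.40 mGal

159.4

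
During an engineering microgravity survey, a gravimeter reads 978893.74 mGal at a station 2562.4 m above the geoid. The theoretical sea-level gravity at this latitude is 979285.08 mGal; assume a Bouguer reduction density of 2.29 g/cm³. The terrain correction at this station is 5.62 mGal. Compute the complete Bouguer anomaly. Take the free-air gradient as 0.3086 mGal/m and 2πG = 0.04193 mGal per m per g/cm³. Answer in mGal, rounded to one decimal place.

159.0

Free-air correction = 0.3086 × 2562.4 = 790.76 mGal
Free-air anomaly = 978893.74 − 979285.08 + (790.76) = 399.42 mGal
Bouguer slab correction = 0.04193 × 2.29 × 2562.4 = 246.04 mGal
Simple Bouguer anomaly = 399.42 − (246.04) = 153.38 mGal
Complete Bouguer anomaly = 153.38 + 5.62 = 159.00 mGal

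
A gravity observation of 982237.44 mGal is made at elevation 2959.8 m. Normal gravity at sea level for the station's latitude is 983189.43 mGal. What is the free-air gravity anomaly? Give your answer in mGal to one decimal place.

Free-air correction = 0.3086 × 2959.8 = 913.39 mGal
Free-air anomaly = 982237.44 − 983189.43 + (913.39) = -38.60 mGal

-38.6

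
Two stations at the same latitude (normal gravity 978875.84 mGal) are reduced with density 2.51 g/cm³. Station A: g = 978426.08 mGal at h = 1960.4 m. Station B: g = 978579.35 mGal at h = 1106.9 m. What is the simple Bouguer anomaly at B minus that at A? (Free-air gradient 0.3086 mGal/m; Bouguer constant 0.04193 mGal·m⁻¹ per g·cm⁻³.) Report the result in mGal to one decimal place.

Δg_SB(A) = 978426.08 − 978875.84 + 0.3086×1960.4 − 0.04193×2.51×1960.4 = -51.10 mGal
Δg_SB(B) = 978579.35 − 978875.84 + 0.3086×1106.9 − 0.04193×2.51×1106.9 = -71.40 mGal
Difference = -71.40 − (-51.10) = -20.30 mGal

-20.3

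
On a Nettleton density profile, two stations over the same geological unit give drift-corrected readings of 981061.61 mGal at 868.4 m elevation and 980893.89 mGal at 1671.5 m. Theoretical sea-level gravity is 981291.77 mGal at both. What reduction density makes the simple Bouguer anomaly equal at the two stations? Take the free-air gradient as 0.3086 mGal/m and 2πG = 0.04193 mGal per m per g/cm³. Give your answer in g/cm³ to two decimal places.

Δg_obs = 980893.89 − 981061.61 = -167.72 mGal over Δh = 1671.5 − 868.4 = 803.1 m
Equal Bouguer anomalies ⇒ Δg_obs + (0.3086 − 0.04193ρ)·Δh = 0
0.3086 − 0.04193ρ = −Δg_obs/Δh = 0.20884
ρ = (0.3086 − 0.20884) / 0.04193 = 2.38 g/cm³

2.38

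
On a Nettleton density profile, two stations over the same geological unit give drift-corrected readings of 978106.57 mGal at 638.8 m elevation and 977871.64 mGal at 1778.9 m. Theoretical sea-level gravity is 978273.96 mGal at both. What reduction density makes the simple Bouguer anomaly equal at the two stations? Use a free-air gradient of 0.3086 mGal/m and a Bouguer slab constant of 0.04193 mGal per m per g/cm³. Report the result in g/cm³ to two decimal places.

2.45

Δg_obs = 977871.64 − 978106.57 = -234.93 mGal over Δh = 1778.9 − 638.8 = 1140.1 m
Equal Bouguer anomalies ⇒ Δg_obs + (0.3086 − 0.04193ρ)·Δh = 0
0.3086 − 0.04193ρ = −Δg_obs/Δh = 0.20606
ρ = (0.3086 − 0.20606) / 0.04193 = 2.45 g/cm³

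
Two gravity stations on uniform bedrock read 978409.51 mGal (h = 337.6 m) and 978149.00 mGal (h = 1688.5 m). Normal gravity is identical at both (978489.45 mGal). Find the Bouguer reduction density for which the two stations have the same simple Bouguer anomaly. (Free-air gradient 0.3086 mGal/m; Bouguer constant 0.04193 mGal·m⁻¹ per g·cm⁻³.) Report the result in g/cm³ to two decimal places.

2.76

Δg_obs = 978149.00 − 978409.51 = -260.51 mGal over Δh = 1688.5 − 337.6 = 1350.9 m
Equal Bouguer anomalies ⇒ Δg_obs + (0.3086 − 0.04193ρ)·Δh = 0
0.3086 − 0.04193ρ = −Δg_obs/Δh = 0.19284
ρ = (0.3086 − 0.19284) / 0.04193 = 2.76 g/cm³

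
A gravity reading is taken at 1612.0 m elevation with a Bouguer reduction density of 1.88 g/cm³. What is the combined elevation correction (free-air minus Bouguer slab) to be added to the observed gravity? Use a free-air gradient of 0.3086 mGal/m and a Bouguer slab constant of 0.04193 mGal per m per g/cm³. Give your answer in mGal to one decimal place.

Combined gradient = 0.3086 − 0.04193 × 1.88 = 0.2297716 mGal/m
Combined elevation correction = 0.2297716 × 1612.0 = 370.4 mGal

370.4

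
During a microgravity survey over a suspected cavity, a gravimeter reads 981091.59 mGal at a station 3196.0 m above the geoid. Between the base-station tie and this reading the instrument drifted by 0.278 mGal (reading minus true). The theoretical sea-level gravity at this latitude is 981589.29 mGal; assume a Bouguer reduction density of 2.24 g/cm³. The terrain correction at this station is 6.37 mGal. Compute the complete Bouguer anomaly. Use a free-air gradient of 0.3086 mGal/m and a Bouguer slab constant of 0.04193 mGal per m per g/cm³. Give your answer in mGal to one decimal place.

Drift-corrected reading = 981091.59 − (0.278) = 981091.312 mGal
Free-air correction = 0.3086 × 3196.0 = 986.29 mGal
Free-air anomaly = 981091.312 − 981589.29 + (986.29) = 488.312 mGal
Bouguer slab correction = 0.04193 × 2.24 × 3196.0 = 300.18 mGal
Simple Bouguer anomaly = 488.312 − (300.18) = 188.132 mGal
Complete Bouguer anomaly = 188.132 + 6.37 = 194.502 mGal

194.5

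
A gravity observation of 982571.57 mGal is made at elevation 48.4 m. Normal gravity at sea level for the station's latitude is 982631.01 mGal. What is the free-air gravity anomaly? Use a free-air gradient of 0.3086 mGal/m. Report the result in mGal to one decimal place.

-44.5

Free-air correction = 0.3086 × 48.4 = 14.94 mGal
Free-air anomaly = 982571.57 − 982631.01 + (14.94) = -44.50 mGal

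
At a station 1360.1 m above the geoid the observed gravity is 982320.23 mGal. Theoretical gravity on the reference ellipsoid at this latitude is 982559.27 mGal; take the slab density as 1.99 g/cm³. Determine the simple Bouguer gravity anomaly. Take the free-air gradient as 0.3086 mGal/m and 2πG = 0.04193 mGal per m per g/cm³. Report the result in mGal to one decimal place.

Free-air correction = 0.3086 × 1360.1 = 419.73 mGal
Free-air anomaly = 982320.23 − 982559.27 + (419.73) = 180.69 mGal
Bouguer slab correction = 0.04193 × 1.99 × 1360.1 = 113.49 mGal
Simple Bouguer anomaly = 180.69 − (113.49) = 67.20 mGal

67.2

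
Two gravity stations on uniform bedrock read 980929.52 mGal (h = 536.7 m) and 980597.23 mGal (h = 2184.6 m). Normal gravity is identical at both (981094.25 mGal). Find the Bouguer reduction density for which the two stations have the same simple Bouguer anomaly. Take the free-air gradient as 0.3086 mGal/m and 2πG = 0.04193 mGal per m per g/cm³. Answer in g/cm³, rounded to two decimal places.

Δg_obs = 980597.23 − 980929.52 = -332.29 mGal over Δh = 2184.6 − 536.7 = 1647.9 m
Equal Bouguer anomalies ⇒ Δg_obs + (0.3086 − 0.04193ρ)·Δh = 0
0.3086 − 0.04193ρ = −Δg_obs/Δh = 0.20164
ρ = (0.3086 − 0.20164) / 0.04193 = 2.55 g/cm³

2.55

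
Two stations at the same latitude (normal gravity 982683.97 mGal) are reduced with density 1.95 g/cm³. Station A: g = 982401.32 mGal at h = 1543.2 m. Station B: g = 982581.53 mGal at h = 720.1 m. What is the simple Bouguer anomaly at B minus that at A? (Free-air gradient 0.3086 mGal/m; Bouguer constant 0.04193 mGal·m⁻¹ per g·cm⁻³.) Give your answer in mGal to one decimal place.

-6.5

Δg_SB(A) = 982401.32 − 982683.97 + 0.3086×1543.2 − 0.04193×1.95×1543.2 = 67.40 mGal
Δg_SB(B) = 982581.53 − 982683.97 + 0.3086×720.1 − 0.04193×1.95×720.1 = 60.90 mGal
Difference = 60.90 − (67.40) = -6.50 mGal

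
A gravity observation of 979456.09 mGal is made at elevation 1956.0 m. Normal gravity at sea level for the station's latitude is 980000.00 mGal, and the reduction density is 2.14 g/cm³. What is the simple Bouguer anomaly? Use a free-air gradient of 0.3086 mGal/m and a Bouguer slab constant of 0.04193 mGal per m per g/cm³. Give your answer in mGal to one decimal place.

-115.8

Free-air correction = 0.3086 × 1956.0 = 603.62 mGal
Free-air anomaly = 979456.09 − 980000.00 + (603.62) = 59.71 mGal
Bouguer slab correction = 0.04193 × 2.14 × 1956.0 = 175.51 mGal
Simple Bouguer anomaly = 59.71 − (175.51) = -115.80 mGal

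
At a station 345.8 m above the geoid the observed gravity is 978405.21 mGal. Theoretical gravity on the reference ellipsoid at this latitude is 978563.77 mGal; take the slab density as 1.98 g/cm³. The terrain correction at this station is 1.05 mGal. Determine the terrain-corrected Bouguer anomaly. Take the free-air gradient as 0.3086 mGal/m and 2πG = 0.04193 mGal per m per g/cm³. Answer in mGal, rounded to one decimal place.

Free-air correction = 0.3086 × 345.8 = 106.71 mGal
Free-air anomaly = 978405.21 − 978563.77 + (106.71) = -51.85 mGal
Bouguer slab correction = 0.04193 × 1.98 × 345.8 = 28.71 mGal
Simple Bouguer anomaly = -51.85 − (28.71) = -80.56 mGal
Complete Bouguer anomaly = -80.56 + 1.05 = -79.51 mGal

-79.5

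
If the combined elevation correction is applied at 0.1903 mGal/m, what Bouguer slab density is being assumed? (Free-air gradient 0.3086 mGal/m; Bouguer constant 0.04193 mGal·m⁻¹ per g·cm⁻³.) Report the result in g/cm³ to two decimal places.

0.1903 = 0.3086 − 0.04193 × ρ
ρ = (0.3086 − 0.1903) / 0.04193 = 2.82 g/cm³

2.82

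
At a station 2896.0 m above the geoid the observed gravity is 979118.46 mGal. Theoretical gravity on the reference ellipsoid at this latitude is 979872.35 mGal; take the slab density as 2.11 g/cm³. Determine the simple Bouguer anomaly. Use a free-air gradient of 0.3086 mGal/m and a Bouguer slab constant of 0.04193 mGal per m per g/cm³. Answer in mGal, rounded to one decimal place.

Free-air correction = 0.3086 × 2896.0 = 893.71 mGal
Free-air anomaly = 979118.46 − 979872.35 + (893.71) = 139.82 mGal
Bouguer slab correction = 0.04193 × 2.11 × 2896.0 = 256.22 mGal
Simple Bouguer anomaly = 139.82 − (256.22) = -116.40 mGal

-116.4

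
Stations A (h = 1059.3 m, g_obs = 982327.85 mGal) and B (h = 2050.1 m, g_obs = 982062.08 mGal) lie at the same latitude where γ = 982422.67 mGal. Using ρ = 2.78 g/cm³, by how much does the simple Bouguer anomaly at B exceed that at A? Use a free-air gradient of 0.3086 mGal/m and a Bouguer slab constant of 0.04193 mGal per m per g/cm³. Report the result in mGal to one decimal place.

-75.5

Δg_SB(A) = 982327.85 − 982422.67 + 0.3086×1059.3 − 0.04193×2.78×1059.3 = 108.60 mGal
Δg_SB(B) = 982062.08 − 982422.67 + 0.3086×2050.1 − 0.04193×2.78×2050.1 = 33.10 mGal
Difference = 33.10 − (108.60) = -75.50 mGal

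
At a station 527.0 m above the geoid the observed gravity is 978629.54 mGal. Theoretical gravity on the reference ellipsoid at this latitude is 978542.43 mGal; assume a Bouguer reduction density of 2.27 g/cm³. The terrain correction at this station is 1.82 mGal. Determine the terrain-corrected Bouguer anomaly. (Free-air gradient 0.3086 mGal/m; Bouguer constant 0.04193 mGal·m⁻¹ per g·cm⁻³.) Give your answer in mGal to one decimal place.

201.4

Free-air correction = 0.3086 × 527.0 = 162.63 mGal
Free-air anomaly = 978629.54 − 978542.43 + (162.63) = 249.74 mGal
Bouguer slab correction = 0.04193 × 2.27 × 527.0 = 50.16 mGal
Simple Bouguer anomaly = 249.74 − (50.16) = 199.58 mGal
Complete Bouguer anomaly = 199.58 + 1.82 = 201.40 mGal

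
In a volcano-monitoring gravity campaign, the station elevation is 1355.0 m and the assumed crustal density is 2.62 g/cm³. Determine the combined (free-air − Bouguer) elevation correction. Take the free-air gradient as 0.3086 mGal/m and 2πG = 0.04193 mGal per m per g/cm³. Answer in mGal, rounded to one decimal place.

269.3

Combined gradient = 0.3086 − 0.04193 × 2.62 = 0.1987434 mGal/m
Combined elevation correction = 0.1987434 × 1355.0 = 269.3 mGal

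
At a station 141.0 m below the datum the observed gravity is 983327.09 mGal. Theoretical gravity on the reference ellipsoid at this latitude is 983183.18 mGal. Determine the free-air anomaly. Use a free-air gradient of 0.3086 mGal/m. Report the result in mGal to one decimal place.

Free-air correction = 0.3086 × -141.0 = -43.51 mGal
Free-air anomaly = 983327.09 − 983183.18 + (-43.51) = 100.40 mGal

100.4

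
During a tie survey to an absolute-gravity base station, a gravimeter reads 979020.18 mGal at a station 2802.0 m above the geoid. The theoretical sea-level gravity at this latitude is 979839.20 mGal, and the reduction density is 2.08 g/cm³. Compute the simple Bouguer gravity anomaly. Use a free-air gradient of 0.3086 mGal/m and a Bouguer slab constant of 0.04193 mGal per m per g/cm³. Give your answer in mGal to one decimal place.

-198.7

Free-air correction = 0.3086 × 2802.0 = 864.70 mGal
Free-air anomaly = 979020.18 − 979839.20 + (864.70) = 45.68 mGal
Bouguer slab correction = 0.04193 × 2.08 × 2802.0 = 244.37 mGal
Simple Bouguer anomaly = 45.68 − (244.37) = -198.69 mGal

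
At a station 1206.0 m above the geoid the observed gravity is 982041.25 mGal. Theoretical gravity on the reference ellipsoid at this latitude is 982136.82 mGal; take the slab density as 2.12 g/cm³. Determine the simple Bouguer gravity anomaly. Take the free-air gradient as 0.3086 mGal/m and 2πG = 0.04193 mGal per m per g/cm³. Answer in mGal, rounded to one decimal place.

Free-air correction = 0.3086 × 1206.0 = 372.17 mGal
Free-air anomaly = 982041.25 − 982136.82 + (372.17) = 276.60 mGal
Bouguer slab correction = 0.04193 × 2.12 × 1206.0 = 107.20 mGal
Simple Bouguer anomaly = 276.60 − (107.20) = 169.40 mGal

169.4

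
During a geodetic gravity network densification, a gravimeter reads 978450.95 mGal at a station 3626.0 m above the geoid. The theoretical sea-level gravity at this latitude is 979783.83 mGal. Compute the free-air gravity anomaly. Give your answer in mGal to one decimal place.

Free-air correction = 0.3086 × 3626.0 = 1118.98 mGal
Free-air anomaly = 978450.95 − 979783.83 + (1118.98) = -213.90 mGal

-213.9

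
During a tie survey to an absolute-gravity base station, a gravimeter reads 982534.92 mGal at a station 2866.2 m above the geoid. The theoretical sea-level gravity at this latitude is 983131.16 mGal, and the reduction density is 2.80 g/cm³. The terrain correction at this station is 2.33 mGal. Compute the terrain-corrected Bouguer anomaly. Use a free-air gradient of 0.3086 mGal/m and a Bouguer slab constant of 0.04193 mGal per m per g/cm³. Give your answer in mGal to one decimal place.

Free-air correction = 0.3086 × 2866.2 = 884.51 mGal
Free-air anomaly = 982534.92 − 983131.16 + (884.51) = 288.27 mGal
Bouguer slab correction = 0.04193 × 2.80 × 2866.2 = 336.50 mGal
Simple Bouguer anomaly = 288.27 − (336.50) = -48.23 mGal
Complete Bouguer anomaly = -48.23 + 2.33 = -45.90 mGal

-45.9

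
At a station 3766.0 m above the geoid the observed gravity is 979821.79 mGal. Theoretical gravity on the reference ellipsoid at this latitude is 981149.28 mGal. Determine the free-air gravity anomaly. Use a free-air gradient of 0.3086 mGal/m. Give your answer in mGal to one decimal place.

-165.3

Free-air correction = 0.3086 × 3766.0 = 1162.19 mGal
Free-air anomaly = 979821.79 − 981149.28 + (1162.19) = -165.30 mGal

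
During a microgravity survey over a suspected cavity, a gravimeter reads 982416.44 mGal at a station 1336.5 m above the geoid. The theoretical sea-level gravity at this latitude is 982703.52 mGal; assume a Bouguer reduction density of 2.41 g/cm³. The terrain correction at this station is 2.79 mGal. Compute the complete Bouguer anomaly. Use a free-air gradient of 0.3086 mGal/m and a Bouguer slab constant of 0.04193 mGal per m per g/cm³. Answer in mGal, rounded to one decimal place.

Free-air correction = 0.3086 × 1336.5 = 412.44 mGal
Free-air anomaly = 982416.44 − 982703.52 + (412.44) = 125.36 mGal
Bouguer slab correction = 0.04193 × 2.41 × 1336.5 = 135.06 mGal
Simple Bouguer anomaly = 125.36 − (135.06) = -9.70 mGal
Complete Bouguer anomaly = -9.70 + 2.79 = -6.91 mGal

-6.9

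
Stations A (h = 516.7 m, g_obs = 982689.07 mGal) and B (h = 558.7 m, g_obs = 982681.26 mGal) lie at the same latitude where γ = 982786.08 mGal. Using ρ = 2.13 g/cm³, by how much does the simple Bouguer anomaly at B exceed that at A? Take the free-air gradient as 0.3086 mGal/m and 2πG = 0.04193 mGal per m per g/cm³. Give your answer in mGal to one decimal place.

Δg_SB(A) = 982689.07 − 982786.08 + 0.3086×516.7 − 0.04193×2.13×516.7 = 16.30 mGal
Δg_SB(B) = 982681.26 − 982786.08 + 0.3086×558.7 − 0.04193×2.13×558.7 = 17.70 mGal
Difference = 17.70 − (16.30) = 1.40 mGal

1.4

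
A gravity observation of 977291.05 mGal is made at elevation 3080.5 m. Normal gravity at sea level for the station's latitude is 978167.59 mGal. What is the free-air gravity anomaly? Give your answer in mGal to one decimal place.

Free-air correction = 0.3086 × 3080.5 = 950.64 mGal
Free-air anomaly = 977291.05 − 978167.59 + (950.64) = 74.10 mGal

74.1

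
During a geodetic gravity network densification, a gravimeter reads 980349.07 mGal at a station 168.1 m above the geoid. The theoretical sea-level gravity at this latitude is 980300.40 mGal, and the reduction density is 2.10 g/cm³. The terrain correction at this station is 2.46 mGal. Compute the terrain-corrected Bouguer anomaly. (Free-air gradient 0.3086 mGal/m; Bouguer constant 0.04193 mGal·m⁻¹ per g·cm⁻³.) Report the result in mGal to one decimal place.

88.2

Free-air correction = 0.3086 × 168.1 = 51.88 mGal
Free-air anomaly = 980349.07 − 980300.40 + (51.88) = 100.55 mGal
Bouguer slab correction = 0.04193 × 2.10 × 168.1 = 14.80 mGal
Simple Bouguer anomaly = 100.55 − (14.80) = 85.75 mGal
Complete Bouguer anomaly = 85.75 + 2.46 = 88.21 mGal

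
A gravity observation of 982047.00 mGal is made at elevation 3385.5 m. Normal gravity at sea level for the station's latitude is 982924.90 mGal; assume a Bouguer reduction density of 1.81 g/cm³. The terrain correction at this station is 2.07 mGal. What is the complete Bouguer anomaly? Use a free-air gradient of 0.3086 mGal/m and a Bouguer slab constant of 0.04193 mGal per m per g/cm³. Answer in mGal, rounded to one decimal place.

-88.0

Free-air correction = 0.3086 × 3385.5 = 1044.77 mGal
Free-air anomaly = 982047.00 − 982924.90 + (1044.77) = 166.87 mGal
Bouguer slab correction = 0.04193 × 1.81 × 3385.5 = 256.94 mGal
Simple Bouguer anomaly = 166.87 − (256.94) = -90.07 mGal
Complete Bouguer anomaly = -90.07 + 2.07 = -88.00 mGal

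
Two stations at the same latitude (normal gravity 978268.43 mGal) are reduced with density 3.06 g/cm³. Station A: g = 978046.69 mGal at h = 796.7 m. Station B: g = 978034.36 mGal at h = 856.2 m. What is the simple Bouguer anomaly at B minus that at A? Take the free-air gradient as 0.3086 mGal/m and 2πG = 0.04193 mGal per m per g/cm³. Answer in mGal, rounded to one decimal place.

Δg_SB(A) = 978046.69 − 978268.43 + 0.3086×796.7 − 0.04193×3.06×796.7 = -78.10 mGal
Δg_SB(B) = 978034.36 − 978268.43 + 0.3086×856.2 − 0.04193×3.06×856.2 = -79.70 mGal
Difference = -79.70 − (-78.10) = -1.60 mGal

-1.6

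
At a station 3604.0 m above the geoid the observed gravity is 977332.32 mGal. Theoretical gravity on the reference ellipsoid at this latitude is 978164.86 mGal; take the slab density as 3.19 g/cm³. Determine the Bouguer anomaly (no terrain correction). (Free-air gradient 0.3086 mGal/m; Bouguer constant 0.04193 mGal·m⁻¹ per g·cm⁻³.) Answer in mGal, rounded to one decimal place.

Free-air correction = 0.3086 × 3604.0 = 1112.19 mGal
Free-air anomaly = 977332.32 − 978164.86 + (1112.19) = 279.65 mGal
Bouguer slab correction = 0.04193 × 3.19 × 3604.0 = 482.06 mGal
Simple Bouguer anomaly = 279.65 − (482.06) = -202.41 mGal

-202.4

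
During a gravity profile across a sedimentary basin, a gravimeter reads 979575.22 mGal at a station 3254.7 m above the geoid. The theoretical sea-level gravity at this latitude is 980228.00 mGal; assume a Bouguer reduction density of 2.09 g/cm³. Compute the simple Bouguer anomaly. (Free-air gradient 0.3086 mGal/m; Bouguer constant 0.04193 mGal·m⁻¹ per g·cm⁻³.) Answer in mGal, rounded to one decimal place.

Free-air correction = 0.3086 × 3254.7 = 1004.40 mGal
Free-air anomaly = 979575.22 − 980228.00 + (1004.40) = 351.62 mGal
Bouguer slab correction = 0.04193 × 2.09 × 3254.7 = 285.22 mGal
Simple Bouguer anomaly = 351.62 − (285.22) = 66.40 mGal

66.4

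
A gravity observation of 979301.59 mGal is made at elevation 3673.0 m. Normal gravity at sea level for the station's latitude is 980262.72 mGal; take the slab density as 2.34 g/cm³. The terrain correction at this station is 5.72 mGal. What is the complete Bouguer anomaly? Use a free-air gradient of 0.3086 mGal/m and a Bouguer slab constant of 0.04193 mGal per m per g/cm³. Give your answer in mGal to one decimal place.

Free-air correction = 0.3086 × 3673.0 = 1133.49 mGal
Free-air anomaly = 979301.59 − 980262.72 + (1133.49) = 172.36 mGal
Bouguer slab correction = 0.04193 × 2.34 × 3673.0 = 360.38 mGal
Simple Bouguer anomaly = 172.36 − (360.38) = -188.02 mGal
Complete Bouguer anomaly = -188.02 + 5.72 = -182.30 mGal

-182.3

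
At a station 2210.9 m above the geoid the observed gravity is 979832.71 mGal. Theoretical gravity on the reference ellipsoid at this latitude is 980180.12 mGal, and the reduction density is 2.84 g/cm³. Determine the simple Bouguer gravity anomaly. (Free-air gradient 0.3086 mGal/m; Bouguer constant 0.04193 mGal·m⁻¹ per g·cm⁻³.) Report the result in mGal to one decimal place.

71.6

Free-air correction = 0.3086 × 2210.9 = 682.28 mGal
Free-air anomaly = 979832.71 − 980180.12 + (682.28) = 334.87 mGal
Bouguer slab correction = 0.04193 × 2.84 × 2210.9 = 263.28 mGal
Simple Bouguer anomaly = 334.87 − (263.28) = 71.59 mGal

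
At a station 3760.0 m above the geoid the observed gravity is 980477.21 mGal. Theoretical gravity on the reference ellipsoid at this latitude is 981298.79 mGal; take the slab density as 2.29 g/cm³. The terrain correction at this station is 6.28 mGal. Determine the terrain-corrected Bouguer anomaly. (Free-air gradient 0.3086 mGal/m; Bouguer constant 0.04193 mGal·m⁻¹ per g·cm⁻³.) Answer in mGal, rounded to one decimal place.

-16.0

Free-air correction = 0.3086 × 3760.0 = 1160.34 mGal
Free-air anomaly = 980477.21 − 981298.79 + (1160.34) = 338.76 mGal
Bouguer slab correction = 0.04193 × 2.29 × 3760.0 = 361.03 mGal
Simple Bouguer anomaly = 338.76 − (361.03) = -22.27 mGal
Complete Bouguer anomaly = -22.27 + 6.28 = -15.99 mGal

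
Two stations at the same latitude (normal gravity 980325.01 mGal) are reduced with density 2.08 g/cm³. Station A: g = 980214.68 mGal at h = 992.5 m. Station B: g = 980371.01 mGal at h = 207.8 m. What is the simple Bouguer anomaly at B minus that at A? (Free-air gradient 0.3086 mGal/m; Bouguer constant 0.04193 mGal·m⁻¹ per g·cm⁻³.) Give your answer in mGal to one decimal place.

-17.4

Δg_SB(A) = 980214.68 − 980325.01 + 0.3086×992.5 − 0.04193×2.08×992.5 = 109.40 mGal
Δg_SB(B) = 980371.01 − 980325.01 + 0.3086×207.8 − 0.04193×2.08×207.8 = 92.00 mGal
Difference = 92.00 − (109.40) = -17.40 mGal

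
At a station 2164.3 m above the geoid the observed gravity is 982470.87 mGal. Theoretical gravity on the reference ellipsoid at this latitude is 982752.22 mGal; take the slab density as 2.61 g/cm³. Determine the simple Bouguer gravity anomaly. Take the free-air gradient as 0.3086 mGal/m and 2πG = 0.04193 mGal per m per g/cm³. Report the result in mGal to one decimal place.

149.7

Free-air correction = 0.3086 × 2164.3 = 667.90 mGal
Free-air anomaly = 982470.87 − 982752.22 + (667.90) = 386.55 mGal
Bouguer slab correction = 0.04193 × 2.61 × 2164.3 = 236.86 mGal
Simple Bouguer anomaly = 386.55 − (236.86) = 149.69 mGal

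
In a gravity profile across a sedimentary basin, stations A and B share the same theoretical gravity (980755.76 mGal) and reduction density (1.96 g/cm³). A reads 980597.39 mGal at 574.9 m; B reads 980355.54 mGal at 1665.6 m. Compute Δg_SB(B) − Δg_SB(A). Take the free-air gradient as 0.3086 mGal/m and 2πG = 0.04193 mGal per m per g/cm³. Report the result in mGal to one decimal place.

5.1

Δg_SB(A) = 980597.39 − 980755.76 + 0.3086×574.9 − 0.04193×1.96×574.9 = -28.20 mGal
Δg_SB(B) = 980355.54 − 980755.76 + 0.3086×1665.6 − 0.04193×1.96×1665.6 = -23.10 mGal
Difference = -23.10 − (-28.20) = 5.10 mGal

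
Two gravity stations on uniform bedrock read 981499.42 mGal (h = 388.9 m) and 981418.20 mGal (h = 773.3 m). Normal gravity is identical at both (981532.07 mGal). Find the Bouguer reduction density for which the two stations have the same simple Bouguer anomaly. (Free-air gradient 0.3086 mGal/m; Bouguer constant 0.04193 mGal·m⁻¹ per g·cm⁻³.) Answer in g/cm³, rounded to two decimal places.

Δg_obs = 981418.20 − 981499.42 = -81.22 mGal over Δh = 773.3 − 388.9 = 384.4 m
Equal Bouguer anomalies ⇒ Δg_obs + (0.3086 − 0.04193ρ)·Δh = 0
0.3086 − 0.04193ρ = −Δg_obs/Δh = 0.21129
ρ = (0.3086 − 0.21129) / 0.04193 = 2.32 g/cm³

2.32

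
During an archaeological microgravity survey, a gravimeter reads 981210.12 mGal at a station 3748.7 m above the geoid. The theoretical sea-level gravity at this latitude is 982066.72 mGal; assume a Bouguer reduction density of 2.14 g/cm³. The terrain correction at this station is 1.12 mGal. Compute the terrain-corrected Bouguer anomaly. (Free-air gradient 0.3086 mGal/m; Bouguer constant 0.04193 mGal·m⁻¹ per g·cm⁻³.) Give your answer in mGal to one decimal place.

Free-air correction = 0.3086 × 3748.7 = 1156.85 mGal
Free-air anomaly = 981210.12 − 982066.72 + (1156.85) = 300.25 mGal
Bouguer slab correction = 0.04193 × 2.14 × 3748.7 = 336.37 mGal
Simple Bouguer anomaly = 300.25 − (336.37) = -36.12 mGal
Complete Bouguer anomaly = -36.12 + 1.12 = -35.00 mGal

-35.0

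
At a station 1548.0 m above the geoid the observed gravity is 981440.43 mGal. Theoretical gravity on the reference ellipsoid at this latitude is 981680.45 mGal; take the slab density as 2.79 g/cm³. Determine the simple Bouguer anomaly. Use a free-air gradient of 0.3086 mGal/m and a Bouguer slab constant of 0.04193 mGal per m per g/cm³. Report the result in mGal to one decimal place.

Free-air correction = 0.3086 × 1548.0 = 477.71 mGal
Free-air anomaly = 981440.43 − 981680.45 + (477.71) = 237.69 mGal
Bouguer slab correction = 0.04193 × 2.79 × 1548.0 = 181.09 mGal
Simple Bouguer anomaly = 237.69 − (181.09) = 56.60 mGal

56.6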